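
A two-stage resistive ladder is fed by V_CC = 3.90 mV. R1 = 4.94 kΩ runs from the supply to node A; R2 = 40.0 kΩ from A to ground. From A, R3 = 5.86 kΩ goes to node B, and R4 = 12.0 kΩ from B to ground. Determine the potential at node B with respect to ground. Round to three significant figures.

Looking into the second stage from A: R3 + R4 = 17.86 kΩ appears in parallel with R2.
R2 ‖ (R3+R4) = 12.35 kΩ.
So V_A = 3.90 × 0.7142 = 2.786 mV.
Then the unloaded second divider: V_B = V_A × R4/(R3+R4) = 2.786 × 0.6719 = 1.872 mV.

V_B ≈ 1.87 mV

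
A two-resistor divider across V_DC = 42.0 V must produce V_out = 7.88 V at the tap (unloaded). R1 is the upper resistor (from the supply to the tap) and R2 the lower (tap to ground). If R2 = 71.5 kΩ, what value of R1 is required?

Required fraction k = V_out/V_DC = 0.1876.
Rearranging, R1 = R2·(1−k)/k = 71.5 × 4.330 = 309.6 kΩ.

R1 ≈ 310 kΩ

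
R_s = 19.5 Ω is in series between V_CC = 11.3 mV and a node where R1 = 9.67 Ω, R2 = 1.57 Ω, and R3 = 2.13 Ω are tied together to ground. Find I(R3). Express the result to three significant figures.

Equivalent of the parallel group: R_p = 0.8266 Ω.
Node voltage V_A = V_CC · R_p/(R_s + R_p) = 11.3 × 0.04066 = 0.4595 mV.
Branch current I = V_A/R3 = 0.4595/2.13 = 0.2157 mA.
(Equivalently: I_total = 0.5559 mA, then current-divider fraction G_k/ΣG = 0.3881.)

I ≈ 0.216 mA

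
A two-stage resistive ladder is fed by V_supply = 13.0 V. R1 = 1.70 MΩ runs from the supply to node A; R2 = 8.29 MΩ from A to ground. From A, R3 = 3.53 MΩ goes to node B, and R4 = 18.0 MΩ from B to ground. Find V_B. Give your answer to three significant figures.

The second stage (R3 + R4 = 21.53 MΩ) loads node A in parallel with R2.
R2 ‖ (R3+R4) = 5.985 MΩ.
First divider: V_A = V_supply · 5.985/(1.70 + 5.985) = 10.12 V.
V_B = V_A × 0.8360 = 8.464 V.

V_B ≈ 8.46 V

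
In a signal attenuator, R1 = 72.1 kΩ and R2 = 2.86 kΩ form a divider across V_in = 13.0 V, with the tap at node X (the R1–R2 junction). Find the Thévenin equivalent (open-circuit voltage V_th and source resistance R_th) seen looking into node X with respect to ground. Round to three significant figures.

V_th ≈ 0.496 V, R_th ≈ 2.75 kΩ

V_th is the unloaded tap voltage: V_in · R2/(R1+R2) = 13.0 × 0.03815 = 0.4960 V.
With V_in suppressed (replaced by a short), R_th = R1 ‖ R2 = (72.10 × 2.86)/(72.10 + 2.86) = 2.751 kΩ.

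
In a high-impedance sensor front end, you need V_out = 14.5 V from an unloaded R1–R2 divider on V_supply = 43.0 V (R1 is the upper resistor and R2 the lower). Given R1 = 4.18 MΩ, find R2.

Required fraction k = V_out/V_supply = 0.3372.
R2 = R1 · 0.3372/(1 − 0.3372) = 2.127 MΩ.

R2 ≈ 2.13 MΩ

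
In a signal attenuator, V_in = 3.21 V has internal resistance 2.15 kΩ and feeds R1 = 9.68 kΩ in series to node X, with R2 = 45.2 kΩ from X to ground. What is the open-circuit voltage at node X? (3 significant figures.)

R1' = 2.15 + 9.68 = 11.83 kΩ (source resistance + R1).
V_th is the unloaded tap voltage: V_in · R2/(R1'+R2) = 3.21 × 0.7926 = 2.544 V.

V_th ≈ 2.54 V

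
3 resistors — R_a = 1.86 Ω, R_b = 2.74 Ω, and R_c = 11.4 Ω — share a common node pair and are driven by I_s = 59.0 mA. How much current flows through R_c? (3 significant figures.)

Conductances: ΣG = 1/1.86 + 1/2.74 + 1/11.4 = 0.9903 (1/Ω).
By the current-divider rule, I = I_s · G_k/ΣG = 59.0 × 0.08858 = 5.226 mA.

I ≈ 5.23 mA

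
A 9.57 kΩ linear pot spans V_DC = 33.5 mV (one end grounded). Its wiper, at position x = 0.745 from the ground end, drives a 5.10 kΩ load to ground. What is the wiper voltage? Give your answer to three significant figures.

V_out ≈ 18.4 mV

Lower segment x·R_p = 7.130 kΩ; upper segment (1−x)·R_p = 2.440 kΩ.
R_L loads the lower segment: effective lower R = 2.973 kΩ.
V_out = 33.5 × 2.973/(2.440 + 2.973) = 18.40 mV.
(Unloaded: V_out = x·V_DC = 25.0 mV.)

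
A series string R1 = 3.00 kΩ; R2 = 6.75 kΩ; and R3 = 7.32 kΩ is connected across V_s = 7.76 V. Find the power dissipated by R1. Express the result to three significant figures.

The common current is I = 7.76/17.07 = 0.4546 mA.
V(R1) = I·R = 1.364 V; P = V·I = 1.364 × 0.4546 = 0.6200 mW.

P ≈ 0.620 mW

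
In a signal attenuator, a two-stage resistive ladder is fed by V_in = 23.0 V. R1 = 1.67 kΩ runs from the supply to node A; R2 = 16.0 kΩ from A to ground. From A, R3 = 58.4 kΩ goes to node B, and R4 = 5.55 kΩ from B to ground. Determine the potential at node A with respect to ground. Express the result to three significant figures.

V_A ≈ 20.3 V

Node A sees R2 in parallel with the series input of stage 2, R3 + R4 = 63.95 kΩ.
Effective lower resistance at A: R2 ‖ 63.95 = 12.80 kΩ.
First divider: V_A = V_in · 12.80/(1.67 + 12.80) = 20.35 V.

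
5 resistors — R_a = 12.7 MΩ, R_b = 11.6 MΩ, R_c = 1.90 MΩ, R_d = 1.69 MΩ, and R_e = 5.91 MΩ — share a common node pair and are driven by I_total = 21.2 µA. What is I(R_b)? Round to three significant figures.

I ≈ 1.26 µA

Total conductance ΣG = 1/12.7 + 1/11.6 + 1/1.90 + 1/1.69 + 1/5.91 = 1.452 (units of 1/MΩ).
By the current-divider rule, I = I_total · G_k/ΣG = 21.2 × 0.05936 = 1.259 µA.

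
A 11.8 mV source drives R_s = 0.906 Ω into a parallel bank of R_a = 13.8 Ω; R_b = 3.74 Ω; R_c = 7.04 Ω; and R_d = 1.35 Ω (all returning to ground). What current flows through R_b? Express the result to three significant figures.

I ≈ 1.50 mA

Parallel bank: R_p = 1/(1/13.8 + 1/3.74 + 1/7.04 + 1/1.35) = 0.8179 Ω.
V_A = 11.8 × 0.8179/1.724 = 5.599 mV.
I(R_b) = V_A / R_b = 5.599/3.74 = 1.497 mA.
(Equivalently: I_total = 6.845 mA, then current-divider fraction G_k/ΣG = 0.2187.)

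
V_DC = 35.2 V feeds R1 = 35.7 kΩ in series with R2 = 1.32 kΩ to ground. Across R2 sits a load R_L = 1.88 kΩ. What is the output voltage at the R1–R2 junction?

V_out ≈ 0.748 V

The load sits in parallel with R2, giving an effective lower resistance R2' = R2·R_L/(R2+R_L) = 0.7755 kΩ.
Then V_out = V_DC · R2'/(R1 + R2') = 35.2 × 0.7755/36.48 = 0.7484 V.
(Unloaded it would be 1.26 V; the load pulls it down.)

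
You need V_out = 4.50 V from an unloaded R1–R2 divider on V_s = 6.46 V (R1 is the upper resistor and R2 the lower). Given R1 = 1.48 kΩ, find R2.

Required fraction k = V_out/V_s = 0.6966.
R2 = R1 · 0.6966/(1 − 0.6966) = 3.398 kΩ.

R2 ≈ 3.40 kΩ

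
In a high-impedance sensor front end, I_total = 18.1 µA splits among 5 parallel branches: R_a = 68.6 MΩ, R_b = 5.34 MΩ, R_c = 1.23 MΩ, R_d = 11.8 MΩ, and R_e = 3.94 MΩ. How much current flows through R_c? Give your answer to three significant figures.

I ≈ 10.9 µA

Total conductance ΣG = 1/68.6 + 1/5.34 + 1/1.23 + 1/11.8 + 1/3.94 = 1.353 (units of 1/MΩ).
R_c takes the fraction G_k/ΣG = 0.8130/1.353 = 0.6007, so I = 18.1 × 0.6007 = 10.87 µA.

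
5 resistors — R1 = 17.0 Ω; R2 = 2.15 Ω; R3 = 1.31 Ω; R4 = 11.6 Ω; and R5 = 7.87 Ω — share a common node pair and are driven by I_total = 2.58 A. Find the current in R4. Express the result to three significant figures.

I ≈ 0.148 A

Conductances: ΣG = 1/17.0 + 1/2.15 + 1/1.31 + 1/11.6 + 1/7.87 = 1.501 (1/Ω).
Current divider: I(R4) = I_total · G_k/ΣG = 2.58 × (0.08621/1.501) = 2.58 × 0.05745 = 0.1482 A.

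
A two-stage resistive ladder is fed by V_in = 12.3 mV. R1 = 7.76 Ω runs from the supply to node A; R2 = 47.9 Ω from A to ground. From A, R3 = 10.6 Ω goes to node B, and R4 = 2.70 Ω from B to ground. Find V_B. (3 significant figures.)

V_B ≈ 1.43 mV

The second stage (R3 + R4 = 13.30 Ω) loads node A in parallel with R2.
R2 ‖ (R3+R4) = 10.41 Ω.
So V_A = 12.3 × 0.5729 = 7.047 mV.
Then the unloaded second divider: V_B = V_A × R4/(R3+R4) = 7.047 × 0.2030 = 1.431 mV.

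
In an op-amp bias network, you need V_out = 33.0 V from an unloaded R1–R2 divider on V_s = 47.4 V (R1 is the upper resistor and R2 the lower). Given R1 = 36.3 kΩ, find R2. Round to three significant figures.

R2 ≈ 83.2 kΩ

The divider ratio is R2/(R1+R2) = 33.0/47.4 = 0.6962.
Rearranging, R2 = R1·k/(1−k) = 36.3 × 2.292 = 83.19 kΩ.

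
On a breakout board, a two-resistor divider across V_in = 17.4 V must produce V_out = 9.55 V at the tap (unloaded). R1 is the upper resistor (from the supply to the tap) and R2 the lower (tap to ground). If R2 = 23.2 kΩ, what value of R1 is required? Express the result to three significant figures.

R1 ≈ 19.1 kΩ

Required fraction k = V_out/V_in = 0.5489.
Rearranging, R1 = R2·(1−k)/k = 23.2 × 0.8220 = 19.07 kΩ.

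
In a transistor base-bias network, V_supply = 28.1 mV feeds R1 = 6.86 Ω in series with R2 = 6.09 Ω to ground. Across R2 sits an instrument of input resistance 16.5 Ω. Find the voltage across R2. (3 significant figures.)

V_out ≈ 11.1 mV

First combine the lower leg with the load: R2 ‖ R_L = 4.448 Ω.
Then V_out = V_supply · R2'/(R1 + R2') = 28.1 × 4.448/11.31 = 11.05 mV.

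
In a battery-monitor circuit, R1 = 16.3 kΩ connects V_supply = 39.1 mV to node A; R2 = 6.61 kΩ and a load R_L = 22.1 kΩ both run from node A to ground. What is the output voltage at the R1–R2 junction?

V_out ≈ 9.30 mV

R2 ‖ R_L = (6.61 × 22.1)/(6.61 + 22.1) = 5.088 kΩ.
Voltage divider with the loaded lower leg: V_out = 39.1 × 5.088/(16.3 + 5.088) = 39.1 × 0.2379 = 9.302 mV.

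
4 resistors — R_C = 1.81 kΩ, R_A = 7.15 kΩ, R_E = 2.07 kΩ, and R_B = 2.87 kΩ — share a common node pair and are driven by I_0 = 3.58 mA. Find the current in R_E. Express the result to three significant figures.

I ≈ 1.13 mA

ΣG = 1/1.81 + 1/7.15 + 1/2.07 + 1/2.87 = 1.524.
R_E takes the fraction G_k/ΣG = 0.4831/1.524 = 0.3170, so I = 3.58 × 0.3170 = 1.135 mA.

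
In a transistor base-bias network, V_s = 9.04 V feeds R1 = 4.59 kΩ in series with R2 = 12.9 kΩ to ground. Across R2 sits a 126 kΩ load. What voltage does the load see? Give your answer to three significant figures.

First combine the lower leg with the load: R2 ‖ R_L = 11.70 kΩ.
Then V_out = V_s · R2'/(R1 + R2') = 9.04 × 11.70/16.29 = 6.493 V.

V_out ≈ 6.49 V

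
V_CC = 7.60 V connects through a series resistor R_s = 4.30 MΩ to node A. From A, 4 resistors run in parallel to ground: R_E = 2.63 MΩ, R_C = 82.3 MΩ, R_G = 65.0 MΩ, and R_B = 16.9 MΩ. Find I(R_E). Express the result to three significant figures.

Equivalent of the parallel group: R_p = 2.142 MΩ.
Node voltage V_A = V_CC · R_p/(R_s + R_p) = 7.60 × 0.3325 = 2.527 V.
Branch current I = V_A/R_E = 2.527/2.63 = 0.9607 µA.

I ≈ 0.961 µA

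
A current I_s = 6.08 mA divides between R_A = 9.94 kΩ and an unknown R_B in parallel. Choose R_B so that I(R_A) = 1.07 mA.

In a two-way split, I_A/I_s = R_B/(R_A + R_B).
With f = 0.1760, R_B = R_A · f/(1−f) = 9.94 × 0.2136 = 2.123 kΩ.

R_B ≈ 2.12 kΩ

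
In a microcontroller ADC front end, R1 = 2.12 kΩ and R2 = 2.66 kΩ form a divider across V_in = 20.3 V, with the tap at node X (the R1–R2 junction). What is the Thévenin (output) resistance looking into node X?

Zeroing V_in shorts the top of R1 to ground, so R_th = R1 ‖ R2 = 1.180 kΩ.

R_th ≈ 1.18 kΩ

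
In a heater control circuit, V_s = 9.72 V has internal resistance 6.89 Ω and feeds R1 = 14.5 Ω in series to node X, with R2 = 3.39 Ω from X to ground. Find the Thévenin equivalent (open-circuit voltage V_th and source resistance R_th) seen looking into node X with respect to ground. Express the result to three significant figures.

V_th ≈ 1.33 V, R_th ≈ 2.93 Ω

R1' = 6.89 + 14.5 = 21.39 Ω (source resistance + R1).
Open-circuit (no load on X): V_th = V_s · R2/(R1' + R2) = 9.72 × 3.39/(21.39 + 3.39) = 1.330 V.
Zeroing V_s shorts the top of R1' to ground, so R_th = R1' ‖ R2 = 2.926 Ω.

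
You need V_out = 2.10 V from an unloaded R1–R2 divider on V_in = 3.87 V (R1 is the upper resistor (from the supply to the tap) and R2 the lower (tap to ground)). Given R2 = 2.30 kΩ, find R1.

V_out/V_in = R2/(R1+R2) = 0.5426.
R1 = R2·(1/k − 1) = 2.30 × 0.8429 = 1.939 kΩ.

R1 ≈ 1.94 kΩ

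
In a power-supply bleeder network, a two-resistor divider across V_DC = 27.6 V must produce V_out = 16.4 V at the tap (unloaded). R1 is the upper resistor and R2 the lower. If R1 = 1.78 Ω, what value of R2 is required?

The divider ratio is R2/(R1+R2) = 16.4/27.6 = 0.5942.
Rearranging, R2 = R1·k/(1−k) = 1.78 × 1.464 = 2.606 Ω.

R2 ≈ 2.61 Ω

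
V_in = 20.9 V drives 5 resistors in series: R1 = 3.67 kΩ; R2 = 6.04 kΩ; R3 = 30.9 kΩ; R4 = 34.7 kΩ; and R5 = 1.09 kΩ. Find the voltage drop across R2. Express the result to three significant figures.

V ≈ 1.65 V

Total series resistance ΣR = 3.67 + 6.04 + 30.9 + 34.7 + 1.09 = 76.40 kΩ.
By the voltage-divider rule, V = 20.9 × 6.040/76.40 = 1.652 V.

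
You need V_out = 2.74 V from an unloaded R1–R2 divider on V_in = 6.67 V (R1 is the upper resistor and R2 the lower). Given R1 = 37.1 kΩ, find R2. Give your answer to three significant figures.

R2 ≈ 25.9 kΩ

V_out/V_in = R2/(R1+R2) = 0.4108.
R2 = R1 · 0.4108/(1 − 0.4108) = 25.87 kΩ.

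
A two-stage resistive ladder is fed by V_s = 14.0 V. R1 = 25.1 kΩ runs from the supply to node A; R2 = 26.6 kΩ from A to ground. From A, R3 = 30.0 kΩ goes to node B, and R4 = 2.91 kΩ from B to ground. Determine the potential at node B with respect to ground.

Node A sees R2 in parallel with the series input of stage 2, R3 + R4 = 32.91 kΩ.
Effective lower resistance at A: R2 ‖ 32.91 = 14.71 kΩ.
First divider: V_A = V_s · 14.71/(25.1 + 14.71) = 5.173 V.
Then the unloaded second divider: V_B = V_A × R4/(R3+R4) = 5.173 × 0.08842 = 0.4574 V.

V_B ≈ 0.457 V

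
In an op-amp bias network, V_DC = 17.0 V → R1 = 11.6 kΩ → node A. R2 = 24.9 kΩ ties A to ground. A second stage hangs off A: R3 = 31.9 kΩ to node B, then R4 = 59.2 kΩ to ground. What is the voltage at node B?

V_B ≈ 6.93 V

Node A sees R2 in parallel with the series input of stage 2, R3 + R4 = 91.10 kΩ.
R2 ‖ (R3+R4) = 19.56 kΩ.
V_A = 17.0 × 19.56/(11.6 + 19.56) = 10.67 V.
V_B = V_A × 0.6498 = 6.934 V.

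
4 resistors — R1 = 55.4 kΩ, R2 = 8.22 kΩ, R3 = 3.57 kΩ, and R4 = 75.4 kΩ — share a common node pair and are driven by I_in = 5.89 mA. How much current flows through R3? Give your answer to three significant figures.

I ≈ 3.81 mA

Total conductance ΣG = 1/55.4 + 1/8.22 + 1/3.57 + 1/75.4 = 0.4331 (units of 1/kΩ).
Current divider: I(R3) = I_in · G_k/ΣG = 5.89 × (0.2801/0.4331) = 5.89 × 0.6468 = 3.810 mA.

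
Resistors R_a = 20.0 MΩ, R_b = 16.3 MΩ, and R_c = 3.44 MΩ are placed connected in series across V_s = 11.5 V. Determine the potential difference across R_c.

V ≈ 0.995 V

ΣR = 20.0 + 16.3 + 3.44 = 39.74 MΩ.
By the voltage-divider rule, V = 11.5 × 3.440/39.74 = 0.9955 V.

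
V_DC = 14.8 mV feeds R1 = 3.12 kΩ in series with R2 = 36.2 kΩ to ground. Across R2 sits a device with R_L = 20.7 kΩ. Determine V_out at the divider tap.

R2 ‖ R_L = (36.2 × 20.7)/(36.2 + 20.7) = 13.17 kΩ.
Now apply the divider: V_out = 14.8 × 0.8085 = 11.97 mV.

V_out ≈ 12.0 mV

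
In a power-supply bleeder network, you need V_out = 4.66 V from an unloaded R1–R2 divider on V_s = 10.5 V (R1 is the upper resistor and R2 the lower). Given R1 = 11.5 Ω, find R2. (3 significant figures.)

Required fraction k = V_out/V_s = 0.4438.
So R2 = R1 · V_out/(V_s − V_out) = 11.5 × 4.66/(10.5 − 4.66) = 11.5 × 0.7979 = 9.176 Ω.

R2 ≈ 9.18 Ω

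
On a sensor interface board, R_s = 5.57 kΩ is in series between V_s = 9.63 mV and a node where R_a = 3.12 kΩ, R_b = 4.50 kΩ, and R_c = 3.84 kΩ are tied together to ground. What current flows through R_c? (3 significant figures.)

I ≈ 0.458 µA

Parallel bank: R_p = 1/(1/3.12 + 1/4.50 + 1/3.84) = 1.245 kΩ.
V_A by voltage divider: V_A = 9.63 × 1.245/(5.57 + 1.245) = 1.759 mV.
Branch current I = V_A/R_c = 1.759/3.84 = 0.4582 µA.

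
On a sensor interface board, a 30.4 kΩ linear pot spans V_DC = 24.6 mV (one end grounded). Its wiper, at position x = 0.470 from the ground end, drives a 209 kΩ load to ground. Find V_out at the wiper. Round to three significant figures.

V_out ≈ 11.2 mV

The pot divides into 16.11 kΩ above the wiper and 14.29 kΩ below.
Lower segment in parallel with the load: 14.29 ‖ 209 = 13.37 kΩ.
V_out = 24.6 × 13.37/(16.11 + 13.37) = 11.16 mV.
(Unloaded: V_out = x·V_DC = 11.6 mV.)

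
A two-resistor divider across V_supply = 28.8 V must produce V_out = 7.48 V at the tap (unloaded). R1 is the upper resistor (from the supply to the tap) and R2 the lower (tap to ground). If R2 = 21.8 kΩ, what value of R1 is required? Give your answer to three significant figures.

R1 ≈ 62.1 kΩ

Required fraction k = V_out/V_supply = 0.2597.
Rearranging, R1 = R2·(1−k)/k = 21.8 × 2.850 = 62.14 kΩ.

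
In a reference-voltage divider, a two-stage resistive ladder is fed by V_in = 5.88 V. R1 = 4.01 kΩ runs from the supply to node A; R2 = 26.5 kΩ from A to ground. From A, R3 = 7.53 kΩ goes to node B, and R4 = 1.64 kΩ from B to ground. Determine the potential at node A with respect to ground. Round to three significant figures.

The second stage (R3 + R4 = 9.170 kΩ) loads node A in parallel with R2.
R2 ‖ (R3+R4) = 6.813 kΩ.
V_A = 5.88 × 6.813/(4.01 + 6.813) = 3.701 V.

V_A ≈ 3.70 V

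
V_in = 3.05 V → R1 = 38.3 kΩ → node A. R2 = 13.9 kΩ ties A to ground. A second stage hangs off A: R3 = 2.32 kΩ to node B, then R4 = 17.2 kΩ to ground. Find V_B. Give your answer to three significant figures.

Node A sees R2 in parallel with the series input of stage 2, R3 + R4 = 19.52 kΩ.
Effective lower resistance at A: R2 ‖ 19.52 = 8.119 kΩ.
First divider: V_A = V_in · 8.119/(38.3 + 8.119) = 0.5335 V.
Then the unloaded second divider: V_B = V_A × R4/(R3+R4) = 0.5335 × 0.8811 = 0.4700 V.

V_B ≈ 0.470 V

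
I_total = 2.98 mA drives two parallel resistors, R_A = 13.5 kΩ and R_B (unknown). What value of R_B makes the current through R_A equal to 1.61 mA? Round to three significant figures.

R_B ≈ 15.9 kΩ

The fraction through R_A equals R_B/(R_A+R_B).
1.61/2.98 = R_B/(R_A + R_B) → R_B = R_A · (0.5403)/(1 − 0.5403) = 13.5 × 1.175 = 15.86 kΩ.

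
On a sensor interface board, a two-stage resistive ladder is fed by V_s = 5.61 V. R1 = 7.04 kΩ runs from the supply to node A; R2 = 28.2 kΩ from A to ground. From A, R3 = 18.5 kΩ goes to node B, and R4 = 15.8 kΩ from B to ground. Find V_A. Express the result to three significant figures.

V_A ≈ 3.86 V

Node A sees R2 in parallel with the series input of stage 2, R3 + R4 = 34.30 kΩ.
R2 ‖ (R3+R4) = 15.48 kΩ.
V_A = 5.61 × 15.48/(7.04 + 15.48) = 3.856 V.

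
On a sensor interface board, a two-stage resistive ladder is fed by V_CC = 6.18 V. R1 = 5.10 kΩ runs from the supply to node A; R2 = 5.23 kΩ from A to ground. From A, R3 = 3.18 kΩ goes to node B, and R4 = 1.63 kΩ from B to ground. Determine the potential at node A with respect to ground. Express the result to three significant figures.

Looking into the second stage from A: R3 + R4 = 4.810 kΩ appears in parallel with R2.
R2 ‖ (R3+R4) = 2.506 kΩ.
First divider: V_A = V_CC · 2.506/(5.10 + 2.506) = 2.036 V.

V_A ≈ 2.04 V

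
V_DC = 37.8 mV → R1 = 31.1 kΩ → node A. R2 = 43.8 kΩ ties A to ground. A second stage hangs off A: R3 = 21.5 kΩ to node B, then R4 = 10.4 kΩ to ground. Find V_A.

Node A sees R2 in parallel with the series input of stage 2, R3 + R4 = 31.90 kΩ.
R2 ‖ (R3+R4) = 18.46 kΩ.
So V_A = 37.8 × 0.3724 = 14.08 mV.

V_A ≈ 14.1 mV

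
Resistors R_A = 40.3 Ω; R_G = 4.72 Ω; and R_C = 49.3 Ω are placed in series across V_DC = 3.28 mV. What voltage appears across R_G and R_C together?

Series total: ΣR = 40.3 + 4.72 + 49.3 = 94.32 Ω.
R_{R_G..R_C} = 4.72 + 49.3 = 54.02 Ω.
V = V_DC · R/ΣR = 3.28 × 0.5727 = 1.879 mV.

V ≈ 1.88 mV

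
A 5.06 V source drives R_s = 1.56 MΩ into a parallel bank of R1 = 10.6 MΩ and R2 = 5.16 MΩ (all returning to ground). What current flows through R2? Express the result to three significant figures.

Equivalent of the parallel group: R_p = 3.471 MΩ.
V_A = 5.06 × 3.471/5.031 = 3.491 V.
Branch current I = V_A/R2 = 3.491/5.16 = 0.6765 µA.
(Equivalently: I_total = 1.006 µA, then current-divider fraction G_k/ΣG = 0.6726.)

I ≈ 0.677 µA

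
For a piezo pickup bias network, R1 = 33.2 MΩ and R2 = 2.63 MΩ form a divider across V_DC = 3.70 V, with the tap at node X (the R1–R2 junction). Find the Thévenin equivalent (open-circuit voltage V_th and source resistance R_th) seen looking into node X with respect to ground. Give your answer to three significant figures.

With X open, the divider is unloaded: V_th = 3.70 × 2.63/35.83 = 0.2716 V.
Zeroing V_DC shorts the top of R1 to ground, so R_th = R1 ‖ R2 = 2.437 MΩ.

V_th ≈ 0.272 V, R_th ≈ 2.44 MΩ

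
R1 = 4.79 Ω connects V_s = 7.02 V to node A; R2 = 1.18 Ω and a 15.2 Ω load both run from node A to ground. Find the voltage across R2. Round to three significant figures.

V_out ≈ 1.31 V

First combine the lower leg with the load: R2 ‖ R_L = 1.095 Ω.
Voltage divider with the loaded lower leg: V_out = 7.02 × 1.095/(4.79 + 1.095) = 7.02 × 0.1861 = 1.306 V.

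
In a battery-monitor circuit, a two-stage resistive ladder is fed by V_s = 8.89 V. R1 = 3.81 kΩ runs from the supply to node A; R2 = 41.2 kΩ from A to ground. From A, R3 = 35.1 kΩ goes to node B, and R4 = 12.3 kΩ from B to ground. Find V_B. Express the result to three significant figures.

V_B ≈ 1.97 V

Node A sees R2 in parallel with the series input of stage 2, R3 + R4 = 47.40 kΩ.
R2 ‖ (R3+R4) = 22.04 kΩ.
First divider: V_A = V_s · 22.04/(3.81 + 22.04) = 7.580 V.
V_B = V_A × 0.2595 = 1.967 V.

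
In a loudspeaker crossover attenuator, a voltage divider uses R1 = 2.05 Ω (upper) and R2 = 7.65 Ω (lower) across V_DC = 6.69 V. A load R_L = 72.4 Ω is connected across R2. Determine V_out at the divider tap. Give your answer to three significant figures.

V_out ≈ 5.16 V

First combine the lower leg with the load: R2 ‖ R_L = 6.919 Ω.
Voltage divider with the loaded lower leg: V_out = 6.69 × 6.919/(2.05 + 6.919) = 6.69 × 0.7714 = 5.161 V.
(Unloaded it would be 5.28 V; the load pulls it down.)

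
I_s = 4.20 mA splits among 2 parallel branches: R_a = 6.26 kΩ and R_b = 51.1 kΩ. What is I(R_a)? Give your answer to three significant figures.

For two parallel branches, I_k = I_s · (other R)/(sum of R).
So I = 4.20 × 51.1/57.36 = 3.742 mA.

I ≈ 3.74 mA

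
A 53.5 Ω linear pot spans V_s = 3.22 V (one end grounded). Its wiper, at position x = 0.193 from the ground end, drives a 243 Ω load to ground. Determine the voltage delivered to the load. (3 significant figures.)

The pot divides into 43.17 Ω above the wiper and 10.33 Ω below.
R_L loads the lower segment: effective lower R = 9.905 Ω.
Then V_out = V_s · 9.905/(43.17 + 9.905) = 0.6009 V.

V_out ≈ 0.601 V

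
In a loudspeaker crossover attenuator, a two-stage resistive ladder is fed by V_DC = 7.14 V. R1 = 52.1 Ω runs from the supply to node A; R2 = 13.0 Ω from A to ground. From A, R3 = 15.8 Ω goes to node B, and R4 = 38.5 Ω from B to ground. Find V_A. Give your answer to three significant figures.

The second stage (R3 + R4 = 54.30 Ω) loads node A in parallel with R2.
R2 ‖ (R3+R4) = 10.49 Ω.
So V_A = 7.14 × 0.1676 = 1.197 V.

V_A ≈ 1.20 V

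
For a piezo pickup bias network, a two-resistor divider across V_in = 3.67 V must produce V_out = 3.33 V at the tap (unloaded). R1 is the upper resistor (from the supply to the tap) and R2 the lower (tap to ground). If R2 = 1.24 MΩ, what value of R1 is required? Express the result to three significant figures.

R1 ≈ 0.127 MΩ

Required fraction k = V_out/V_in = 0.9074.
So R1 = R2 · (V_in/V_out − 1) = 1.24 × (3.67/3.33 − 1) = 1.24 × 0.1021 = 0.1266 MΩ.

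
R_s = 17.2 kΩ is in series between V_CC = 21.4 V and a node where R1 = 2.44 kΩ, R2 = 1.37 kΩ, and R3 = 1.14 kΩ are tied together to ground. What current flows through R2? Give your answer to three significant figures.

Combine the parallel branches: R_p = (1/2.44 + 1/1.37 + 1/1.14)⁻¹ = 0.4958 kΩ.
Node voltage V_A = V_CC · R_p/(R_s + R_p) = 21.4 × 0.02802 = 0.5996 V.
Branch current I = V_A/R2 = 0.5996/1.37 = 0.4376 mA.
(Check via current divider: I_total = 1.209 mA; share G_k/ΣG = 0.3619 → same result.)

I ≈ 0.438 mA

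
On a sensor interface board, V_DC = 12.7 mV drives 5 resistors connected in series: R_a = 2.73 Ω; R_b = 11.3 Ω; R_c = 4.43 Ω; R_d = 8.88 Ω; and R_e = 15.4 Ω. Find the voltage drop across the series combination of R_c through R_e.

Series total: ΣR = 2.73 + 11.3 + 4.43 + 8.88 + 15.4 = 42.74 Ω.
R_{R_c..R_e} = 4.43 + 8.88 + 15.4 = 28.71 Ω.
V = V_DC · R/ΣR = 12.7 × 0.6717 = 8.531 mV.

V ≈ 8.53 mV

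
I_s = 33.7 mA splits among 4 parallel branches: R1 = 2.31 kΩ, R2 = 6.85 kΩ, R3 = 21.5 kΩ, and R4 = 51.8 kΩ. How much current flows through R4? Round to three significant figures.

Total conductance ΣG = 1/2.31 + 1/6.85 + 1/21.5 + 1/51.8 = 0.6447 (units of 1/kΩ).
By the current-divider rule, I = I_s · G_k/ΣG = 33.7 × 0.02994 = 1.009 mA.

I ≈ 1.01 mA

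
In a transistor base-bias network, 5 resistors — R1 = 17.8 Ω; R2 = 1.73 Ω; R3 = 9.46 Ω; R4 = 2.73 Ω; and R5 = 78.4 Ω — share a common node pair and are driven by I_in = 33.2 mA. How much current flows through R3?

Conductances: ΣG = 1/17.8 + 1/1.73 + 1/9.46 + 1/2.73 + 1/78.4 = 1.119 (1/Ω).
By the current-divider rule, I = I_in · G_k/ΣG = 33.2 × 0.09447 = 3.136 mA.

I ≈ 3.14 mA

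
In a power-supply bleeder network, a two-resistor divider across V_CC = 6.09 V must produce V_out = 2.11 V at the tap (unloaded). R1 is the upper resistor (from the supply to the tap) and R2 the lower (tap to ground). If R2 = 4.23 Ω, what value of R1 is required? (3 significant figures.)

Required fraction k = V_out/V_CC = 0.3465.
Rearranging, R1 = R2·(1−k)/k = 4.23 × 1.886 = 7.979 Ω.

R1 ≈ 7.98 Ω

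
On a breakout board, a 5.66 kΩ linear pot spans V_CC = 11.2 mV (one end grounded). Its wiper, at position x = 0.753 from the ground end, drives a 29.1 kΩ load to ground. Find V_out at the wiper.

V_out ≈ 8.14 mV

Split the track: R_lower = x·R_p = 4.262 kΩ, R_upper = (1−x)·R_p = 1.398 kΩ.
R_L loads the lower segment: effective lower R = 3.718 kΩ.
V_out = 11.2 × 3.718/(1.398 + 3.718) = 8.139 mV.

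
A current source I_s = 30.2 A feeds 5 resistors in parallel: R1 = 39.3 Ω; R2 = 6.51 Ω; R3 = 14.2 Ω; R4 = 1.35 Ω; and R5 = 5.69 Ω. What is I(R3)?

Conductances: ΣG = 1/39.3 + 1/6.51 + 1/14.2 + 1/1.35 + 1/5.69 = 1.166 (1/Ω).
R3 takes the fraction G_k/ΣG = 0.07042/1.166 = 0.06040, so I = 30.2 × 0.06040 = 1.824 A.

I ≈ 1.82 A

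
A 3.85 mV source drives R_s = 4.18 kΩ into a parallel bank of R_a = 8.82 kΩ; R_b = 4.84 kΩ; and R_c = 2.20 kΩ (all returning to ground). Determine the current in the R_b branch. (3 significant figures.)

I ≈ 0.188 µA

Combine the parallel branches: R_p = (1/8.82 + 1/4.84 + 1/2.20)⁻¹ = 1.291 kΩ.
V_A = 3.85 × 1.291/5.471 = 0.9085 mV.
Branch current I = V_A/R_b = 0.9085/4.84 = 0.1877 µA.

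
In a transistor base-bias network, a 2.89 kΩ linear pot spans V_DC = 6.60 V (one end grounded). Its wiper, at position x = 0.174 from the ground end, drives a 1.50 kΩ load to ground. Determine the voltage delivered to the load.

Split the track: R_lower = x·R_p = 0.5029 kΩ, R_upper = (1−x)·R_p = 2.387 kΩ.
Lower segment in parallel with the load: 0.5029 ‖ 1.50 = 0.3766 kΩ.
Loaded-divider output: V_out = 6.60 × 0.1363 = 0.8994 V.

V_out ≈ 0.899 V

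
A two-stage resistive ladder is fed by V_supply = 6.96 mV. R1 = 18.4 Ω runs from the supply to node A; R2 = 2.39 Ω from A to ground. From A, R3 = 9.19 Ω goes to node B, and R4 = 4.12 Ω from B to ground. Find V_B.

V_B ≈ 0.214 mV

Node A sees R2 in parallel with the series input of stage 2, R3 + R4 = 13.31 Ω.
Effective lower resistance at A: R2 ‖ 13.31 = 2.026 Ω.
First divider: V_A = V_supply · 2.026/(18.4 + 2.026) = 0.6904 mV.
Stage 2 is unloaded, so V_B = V_A · R4/(R3+R4) = 0.6904 × 4.12/13.31 = 0.2137 mV.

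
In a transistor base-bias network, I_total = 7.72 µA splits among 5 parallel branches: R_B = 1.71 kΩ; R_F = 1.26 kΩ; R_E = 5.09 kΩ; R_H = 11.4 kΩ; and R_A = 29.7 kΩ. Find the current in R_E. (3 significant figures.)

I ≈ 0.894 µA

Conductances: ΣG = 1/1.71 + 1/1.26 + 1/5.09 + 1/11.4 + 1/29.7 = 1.696 (1/kΩ).
R_E takes the fraction G_k/ΣG = 0.1965/1.696 = 0.1158, so I = 7.72 × 0.1158 = 0.8941 µA.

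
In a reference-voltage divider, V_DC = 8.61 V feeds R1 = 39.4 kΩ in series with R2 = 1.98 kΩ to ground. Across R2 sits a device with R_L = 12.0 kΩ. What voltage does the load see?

The load sits in parallel with R2, giving an effective lower resistance R2' = R2·R_L/(R2+R_L) = 1.700 kΩ.
Then V_out = V_DC · R2'/(R1 + R2') = 8.61 × 1.700/41.10 = 0.3560 V.

V_out ≈ 0.356 V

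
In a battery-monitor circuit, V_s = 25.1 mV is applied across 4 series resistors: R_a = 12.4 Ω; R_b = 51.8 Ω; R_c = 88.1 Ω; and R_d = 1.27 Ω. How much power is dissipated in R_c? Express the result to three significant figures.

P ≈ 2.35 µW

The common current is I = 25.1/153.6 = 0.1634 mA.
P(R_c) = I²·R_c = (0.1634)² × 88.1 = 2.353 µW.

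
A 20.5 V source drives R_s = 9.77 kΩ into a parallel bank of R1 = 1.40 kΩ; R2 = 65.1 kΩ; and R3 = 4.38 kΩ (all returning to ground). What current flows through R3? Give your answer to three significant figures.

Combine the parallel branches: R_p = (1/1.40 + 1/65.1 + 1/4.38)⁻¹ = 1.044 kΩ.
Node voltage V_A = V_DC · R_p/(R_s + R_p) = 20.5 × 0.09653 = 1.979 V.
I(R3) = V_A / R3 = 1.979/4.38 = 0.4518 mA.
(Check via current divider: I_total = 1.896 mA; share G_k/ΣG = 0.2383 → same result.)

I ≈ 0.452 mA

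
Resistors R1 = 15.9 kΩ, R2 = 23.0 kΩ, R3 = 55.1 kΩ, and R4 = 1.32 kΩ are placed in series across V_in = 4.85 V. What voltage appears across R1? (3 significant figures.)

V ≈ 0.809 V

ΣR = 15.9 + 23.0 + 55.1 + 1.32 = 95.32 kΩ.
Voltage divider: V = V_in · (15.90 / 95.32) = 4.85 × 0.1668 = 0.8090 V.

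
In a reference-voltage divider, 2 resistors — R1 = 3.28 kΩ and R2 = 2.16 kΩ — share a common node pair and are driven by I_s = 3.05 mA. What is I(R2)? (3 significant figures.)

Two-branch current divider: I_k = I_s · R_other/(R_1 + R_2).
So I = 3.05 × 3.28/5.440 = 1.839 mA.

I ≈ 1.84 mA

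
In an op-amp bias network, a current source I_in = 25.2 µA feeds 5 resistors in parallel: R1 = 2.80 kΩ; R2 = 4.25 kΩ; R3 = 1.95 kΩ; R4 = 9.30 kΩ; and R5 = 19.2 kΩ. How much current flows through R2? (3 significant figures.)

I ≈ 4.69 µA

Conductances: ΣG = 1/2.80 + 1/4.25 + 1/1.95 + 1/9.30 + 1/19.2 = 1.265 (1/kΩ).
Current divider: I(R2) = I_in · G_k/ΣG = 25.2 × (0.2353/1.265) = 25.2 × 0.1860 = 4.688 µA.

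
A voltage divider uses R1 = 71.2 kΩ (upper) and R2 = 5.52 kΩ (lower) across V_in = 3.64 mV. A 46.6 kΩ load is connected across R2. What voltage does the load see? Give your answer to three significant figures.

V_out ≈ 0.236 mV

First combine the lower leg with the load: R2 ‖ R_L = 4.935 kΩ.
Now apply the divider: V_out = 3.64 × 0.06482 = 0.2360 mV.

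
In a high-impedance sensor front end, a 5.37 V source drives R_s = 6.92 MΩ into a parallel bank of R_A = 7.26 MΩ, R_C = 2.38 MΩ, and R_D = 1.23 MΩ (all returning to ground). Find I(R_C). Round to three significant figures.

I ≈ 0.215 µA

Combine the parallel branches: R_p = (1/7.26 + 1/2.38 + 1/1.23)⁻¹ = 0.7294 MΩ.
Node voltage V_A = V_in · R_p/(R_s + R_p) = 5.37 × 0.09536 = 0.5121 V.
I(R_C) = V_A / R_C = 0.5121/2.38 = 0.2152 µA.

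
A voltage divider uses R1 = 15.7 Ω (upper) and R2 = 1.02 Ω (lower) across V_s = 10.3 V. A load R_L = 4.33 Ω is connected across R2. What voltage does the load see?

First combine the lower leg with the load: R2 ‖ R_L = 0.8255 Ω.
Voltage divider with the loaded lower leg: V_out = 10.3 × 0.8255/(15.7 + 0.8255) = 10.3 × 0.04995 = 0.5145 V.

V_out ≈ 0.515 V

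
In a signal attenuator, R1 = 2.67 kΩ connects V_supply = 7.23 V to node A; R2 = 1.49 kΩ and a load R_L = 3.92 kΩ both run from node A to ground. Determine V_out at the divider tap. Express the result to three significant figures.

V_out ≈ 2.08 V

The load sits in parallel with R2, giving an effective lower resistance R2' = R2·R_L/(R2+R_L) = 1.080 kΩ.
Then V_out = V_supply · R2'/(R1 + R2') = 7.23 × 1.080/3.750 = 2.082 V.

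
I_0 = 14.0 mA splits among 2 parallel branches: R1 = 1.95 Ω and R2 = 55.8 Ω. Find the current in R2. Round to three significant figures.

I ≈ 0.473 mA

For two parallel branches, I_k = I_0 · (other R)/(sum of R).
I(R2) = 14.0 × 1.95/(1.95 + 55.8) = 14.0 × 0.03377 = 0.4727 mA.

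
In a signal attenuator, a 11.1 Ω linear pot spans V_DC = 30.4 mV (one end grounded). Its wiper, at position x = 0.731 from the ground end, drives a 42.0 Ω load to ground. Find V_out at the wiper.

Lower segment x·R_p = 8.114 Ω; upper segment (1−x)·R_p = 2.986 Ω.
R_L loads the lower segment: effective lower R = 6.800 Ω.
Then V_out = V_DC · 6.800/(2.986 + 6.800) = 21.12 mV.

V_out ≈ 21.1 mV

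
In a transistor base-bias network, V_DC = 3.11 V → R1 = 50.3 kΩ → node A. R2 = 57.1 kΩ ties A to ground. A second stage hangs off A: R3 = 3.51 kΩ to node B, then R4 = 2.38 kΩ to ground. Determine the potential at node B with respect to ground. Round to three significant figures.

The second stage (R3 + R4 = 5.890 kΩ) loads node A in parallel with R2.
R2 ‖ (R3+R4) = 5.339 kΩ.
First divider: V_A = V_DC · 5.339/(50.3 + 5.339) = 0.2984 V.
Stage 2 is unloaded, so V_B = V_A · R4/(R3+R4) = 0.2984 × 2.38/5.890 = 0.1206 V.

V_B ≈ 0.121 V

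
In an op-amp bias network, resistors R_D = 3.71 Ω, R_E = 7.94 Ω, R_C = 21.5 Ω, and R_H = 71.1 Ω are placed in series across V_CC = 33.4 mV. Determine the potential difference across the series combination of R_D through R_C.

V ≈ 10.6 mV

ΣR = 3.71 + 7.94 + 21.5 + 71.1 = 104.2 Ω.
R_{R_D..R_C} = 3.71 + 7.94 + 21.5 = 33.15 Ω.
Voltage divider: V = V_CC · (33.15 / 104.2) = 33.4 × 0.3180 = 10.62 mV.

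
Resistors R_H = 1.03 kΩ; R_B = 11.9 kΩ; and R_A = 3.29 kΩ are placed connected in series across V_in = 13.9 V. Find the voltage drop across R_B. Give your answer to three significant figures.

ΣR = 1.03 + 11.9 + 3.29 = 16.22 kΩ.
Voltage divider: V = V_in · (11.90 / 16.22) = 13.9 × 0.7337 = 10.20 V.

V ≈ 10.2 V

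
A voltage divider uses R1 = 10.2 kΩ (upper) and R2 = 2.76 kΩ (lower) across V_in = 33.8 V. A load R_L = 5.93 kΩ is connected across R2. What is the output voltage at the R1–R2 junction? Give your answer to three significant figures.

R2 ‖ R_L = (2.76 × 5.93)/(2.76 + 5.93) = 1.883 kΩ.
Then V_out = V_in · R2'/(R1 + R2') = 33.8 × 1.883/12.08 = 5.268 V.
(Unloaded it would be 7.20 V; the load pulls it down.)

V_out ≈ 5.27 V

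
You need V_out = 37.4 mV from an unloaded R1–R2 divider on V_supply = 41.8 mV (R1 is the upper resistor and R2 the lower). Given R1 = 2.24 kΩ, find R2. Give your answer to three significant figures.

The divider ratio is R2/(R1+R2) = 37.4/41.8 = 0.8947.
So R2 = R1 · V_out/(V_supply − V_out) = 2.24 × 37.4/(41.8 − 37.4) = 2.24 × 8.500 = 19.04 kΩ.

R2 ≈ 19.0 kΩ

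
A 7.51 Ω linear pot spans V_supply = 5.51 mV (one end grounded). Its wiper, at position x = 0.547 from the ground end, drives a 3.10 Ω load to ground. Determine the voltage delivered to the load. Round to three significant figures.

The pot divides into 3.402 Ω above the wiper and 4.108 Ω below.
(x·R_p) ‖ R_L = 1.767 Ω.
Loaded-divider output: V_out = 5.51 × 0.3418 = 1.883 mV.

V_out ≈ 1.88 mV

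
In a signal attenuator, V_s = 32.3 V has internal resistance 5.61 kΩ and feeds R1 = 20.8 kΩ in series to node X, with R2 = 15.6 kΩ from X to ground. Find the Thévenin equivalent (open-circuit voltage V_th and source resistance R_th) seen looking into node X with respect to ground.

V_th ≈ 12.0 V, R_th ≈ 9.81 kΩ

R1' = 5.61 + 20.8 = 26.41 kΩ (source resistance + R1).
V_th is the unloaded tap voltage: V_s · R2/(R1'+R2) = 32.3 × 0.3713 = 11.99 V.
Zeroing V_s shorts the top of R1' to ground, so R_th = R1' ‖ R2 = 9.807 kΩ.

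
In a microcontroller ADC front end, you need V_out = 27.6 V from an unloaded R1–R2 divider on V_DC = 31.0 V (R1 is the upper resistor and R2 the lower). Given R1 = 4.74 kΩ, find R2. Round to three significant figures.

R2 ≈ 38.5 kΩ

V_out/V_DC = R2/(R1+R2) = 0.8903.
R2 = R1 · 0.8903/(1 − 0.8903) = 38.48 kΩ.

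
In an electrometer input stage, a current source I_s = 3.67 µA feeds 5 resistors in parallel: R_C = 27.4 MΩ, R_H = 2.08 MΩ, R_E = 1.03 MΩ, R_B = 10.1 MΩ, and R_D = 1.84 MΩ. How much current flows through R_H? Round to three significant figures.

Conductances: ΣG = 1/27.4 + 1/2.08 + 1/1.03 + 1/10.1 + 1/1.84 = 2.131 (1/MΩ).
R_H takes the fraction G_k/ΣG = 0.4808/2.131 = 0.2256, so I = 3.67 × 0.2256 = 0.8281 µA.

I ≈ 0.828 µA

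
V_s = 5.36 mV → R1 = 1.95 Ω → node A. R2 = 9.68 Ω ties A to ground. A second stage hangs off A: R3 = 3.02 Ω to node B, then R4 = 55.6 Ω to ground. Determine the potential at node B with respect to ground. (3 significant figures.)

Node A sees R2 in parallel with the series input of stage 2, R3 + R4 = 58.62 Ω.
Effective lower resistance at A: R2 ‖ 58.62 = 8.308 Ω.
So V_A = 5.36 × 0.8099 = 4.341 mV.
Stage 2 is unloaded, so V_B = V_A · R4/(R3+R4) = 4.341 × 55.6/58.62 = 4.117 mV.

V_B ≈ 4.12 mV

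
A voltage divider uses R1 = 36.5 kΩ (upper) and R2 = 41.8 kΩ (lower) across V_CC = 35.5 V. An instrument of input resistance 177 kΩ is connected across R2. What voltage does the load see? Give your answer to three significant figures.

V_out ≈ 17.1 V

R2 ‖ R_L = (41.8 × 177)/(41.8 + 177) = 33.81 kΩ.
Now apply the divider: V_out = 35.5 × 0.4809 = 17.07 V.
(Unloaded it would be 19.0 V; the load pulls it down.)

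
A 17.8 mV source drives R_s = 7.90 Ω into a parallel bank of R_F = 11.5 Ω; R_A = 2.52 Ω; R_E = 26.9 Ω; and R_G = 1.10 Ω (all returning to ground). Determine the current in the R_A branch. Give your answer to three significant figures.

Parallel bank: R_p = 1/(1/11.5 + 1/2.52 + 1/26.9 + 1/1.10) = 0.6993 Ω.
V_A by voltage divider: V_A = 17.8 × 0.6993/(7.90 + 0.6993) = 1.447 mV.
Branch current I = V_A/R_A = 1.447/2.52 = 0.5744 mA.

I ≈ 0.574 mA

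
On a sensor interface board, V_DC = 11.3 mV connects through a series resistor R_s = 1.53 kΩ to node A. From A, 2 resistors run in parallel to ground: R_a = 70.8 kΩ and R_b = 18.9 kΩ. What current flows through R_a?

I ≈ 0.145 µA

Combine the parallel branches: R_p = (1/70.8 + 1/18.9)⁻¹ = 14.92 kΩ.
Node voltage V_A = V_DC · R_p/(R_s + R_p) = 11.3 × 0.9070 = 10.25 mV.
Branch current I = V_A/R_a = 10.25/70.8 = 0.1448 µA.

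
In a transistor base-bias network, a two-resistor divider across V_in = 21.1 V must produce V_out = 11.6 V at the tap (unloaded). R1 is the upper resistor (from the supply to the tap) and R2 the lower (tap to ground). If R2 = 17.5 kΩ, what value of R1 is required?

R1 ≈ 14.3 kΩ

The divider ratio is R2/(R1+R2) = 11.6/21.1 = 0.5498.
Rearranging, R1 = R2·(1−k)/k = 17.5 × 0.8190 = 14.33 kΩ.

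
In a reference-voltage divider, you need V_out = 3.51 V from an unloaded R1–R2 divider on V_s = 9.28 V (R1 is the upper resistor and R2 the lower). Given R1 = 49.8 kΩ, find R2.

V_out/V_s = R2/(R1+R2) = 0.3782.
Rearranging, R2 = R1·k/(1−k) = 49.8 × 0.6083 = 30.29 kΩ.

R2 ≈ 30.3 kΩ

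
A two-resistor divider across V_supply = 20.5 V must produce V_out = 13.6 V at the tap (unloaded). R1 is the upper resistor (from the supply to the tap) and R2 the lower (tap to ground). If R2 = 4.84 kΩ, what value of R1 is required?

R1 ≈ 2.46 kΩ

V_out/V_supply = R2/(R1+R2) = 0.6634.
Rearranging, R1 = R2·(1−k)/k = 4.84 × 0.5074 = 2.456 kΩ.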